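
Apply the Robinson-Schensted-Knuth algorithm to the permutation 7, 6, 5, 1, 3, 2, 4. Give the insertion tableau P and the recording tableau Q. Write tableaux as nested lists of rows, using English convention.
P = [[1, 2, 4], [3], [5], [6], [7]], Q = [[1, 5, 7], [2], [3], [4], [6]]

Insert each entry of the permutation into P by Schensted row insertion, recording in Q the position of each new cell.

Insert 7: appended to row 1. P = [[7]].
Insert 6: 6 bumps 7 from row 1; 7 starts row 2. P = [[6], [7]].
Insert 5: 5 bumps 6 from row 1; 6 bumps 7 from row 2; 7 starts row 3. P = [[5], [6], [7]].
Insert 1: 1 bumps 5 from row 1; 5 bumps 6 from row 2; 6 bumps 7 from row 3; 7 starts row 4. P = [[1], [5], [6], [7]].
Insert 3: appended to row 1. P = [[1, 3], [5], [6], [7]].
Insert 2: 2 bumps 3 from row 1; 3 bumps 5 from row 2; 5 bumps 6 from row 3; 6 bumps 7 from row 4; 7 starts row 5. P = [[1, 2], [3], [5], [6], [7]].
Insert 4: appended to row 1. P = [[1, 2, 4], [3], [5], [6], [7]].

So P = [[1, 2, 4], [3], [5], [6], [7]], Q = [[1, 5, 7], [2], [3], [4], [6]].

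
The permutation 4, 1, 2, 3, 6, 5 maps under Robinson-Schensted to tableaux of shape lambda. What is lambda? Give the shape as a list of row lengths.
Row-insert each entry into an empty tableau.

After inserting 4: P = [[4]].
After inserting 1: P = [[1], [4]].
After inserting 2: P = [[1, 2], [4]].
After inserting 3: P = [[1, 2, 3], [4]].
After inserting 6: P = [[1, 2, 3, 6], [4]].
After inserting 5: P = [[1, 2, 3, 5], [4, 6]].

The final insertion tableau P = [[1, 2, 3, 5], [4, 6]] has shape [4, 2].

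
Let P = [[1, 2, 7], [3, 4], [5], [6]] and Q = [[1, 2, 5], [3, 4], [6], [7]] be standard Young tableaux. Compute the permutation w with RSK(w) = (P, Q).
Reverse the RSK construction: for i from n down to 1, find the cell of Q containing i, remove the entry at that cell from P, and reverse-bump it up through P; the value ejected from row 1 is w(i).

Step i=7: Q has 7 at row 4, column 1; remove 6 from row 4 of P and reverse-bump: 6 enters row 3 and ejects 5; 5 enters row 2 and ejects 4; 4 enters row 1 and ejects 2. So w(7) = 2. P is now [[1, 4, 7], [3, 5], [6]].
Step i=6: Q has 6 at row 3, column 1; remove 6 from row 3 of P and reverse-bump: 6 enters row 2 and ejects 5; 5 enters row 1 and ejects 4. So w(6) = 4. P is now [[1, 5, 7], [3, 6]].
Step i=5: Q has 5 at row 1, column 3; remove that cell from P, ejecting 7. So w(5) = 7. P is now [[1, 5], [3, 6]].
Step i=4: Q has 4 at row 2, column 2; remove 6 from row 2 of P and reverse-bump: 6 enters row 1 and ejects 5. So w(4) = 5. P is now [[1, 6], [3]].
Step i=3: Q has 3 at row 2, column 1; remove 3 from row 2 of P and reverse-bump: 3 enters row 1 and ejects 1. So w(3) = 1. P is now [[3, 6]].
Step i=2: Q has 2 at row 1, column 2; remove that cell from P, ejecting 6. So w(2) = 6. P is now [[3]].
Step i=1: Q has 1 at row 1, column 1; remove that cell from P, ejecting 3. So w(1) = 3. P is now [].

So w = 3 6 1 5 7 4 2.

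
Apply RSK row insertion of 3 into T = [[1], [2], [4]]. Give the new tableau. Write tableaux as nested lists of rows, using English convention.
[[1, 3], [2], [4]]

3 is larger than every entry of row 1, so it is appended to row 1. The new tableau is [[1, 3], [2], [4]].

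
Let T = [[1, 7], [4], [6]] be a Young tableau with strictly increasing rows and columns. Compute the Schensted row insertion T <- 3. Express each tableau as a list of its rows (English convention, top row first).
[[1, 3], [4, 7], [6]]

In row 1, 3 replaces 7 (the leftmost entry greater than 3); 7 is bumped to row 2. 7 is appended to row 2. The new tableau is [[1, 3], [4, 7], [6]].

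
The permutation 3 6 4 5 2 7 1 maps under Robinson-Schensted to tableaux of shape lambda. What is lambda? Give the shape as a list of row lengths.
Row-insert each entry into an empty tableau.

After inserting 3: P = [[3]].
After inserting 6: P = [[3, 6]].
After inserting 4: P = [[3, 4], [6]].
After inserting 5: P = [[3, 4, 5], [6]].
After inserting 2: P = [[2, 4, 5], [3], [6]].
After inserting 7: P = [[2, 4, 5, 7], [3], [6]].
After inserting 1: P = [[1, 4, 5, 7], [2], [3], [6]].

The final insertion tableau P = [[1, 4, 5, 7], [2], [3], [6]] has shape [4, 1, 1, 1].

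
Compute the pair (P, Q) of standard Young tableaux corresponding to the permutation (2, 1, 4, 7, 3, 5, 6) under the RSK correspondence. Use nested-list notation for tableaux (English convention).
P = [[1, 3, 5, 6], [2, 4, 7]], Q = [[1, 3, 4, 7], [2, 5, 6]]

Insert each entry of the permutation into P by Schensted row insertion, recording in Q the position of each new cell.

Insert 2: appended to row 1. P = [[2]].
Insert 1: 1 bumps 2 from row 1; 2 starts row 2. P = [[1], [2]].
Insert 4: appended to row 1. P = [[1, 4], [2]].
Insert 7: appended to row 1. P = [[1, 4, 7], [2]].
Insert 3: 3 bumps 4 from row 1; 4 appends to row 2. P = [[1, 3, 7], [2, 4]].
Insert 5: 5 bumps 7 from row 1; 7 appends to row 2. P = [[1, 3, 5], [2, 4, 7]].
Insert 6: appended to row 1. P = [[1, 3, 5, 6], [2, 4, 7]].

So P = [[1, 3, 5, 6], [2, 4, 7]], Q = [[1, 3, 4, 7], [2, 5, 6]].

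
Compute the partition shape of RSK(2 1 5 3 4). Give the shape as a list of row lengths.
[3, 2]

RSK row insertion gives P = [[1, 3, 4], [2, 5]], which has shape [3, 2].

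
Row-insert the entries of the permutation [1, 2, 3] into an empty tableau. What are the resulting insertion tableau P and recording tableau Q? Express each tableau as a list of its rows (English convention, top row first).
P = [[1, 2, 3]], Q = [[1, 2, 3]]

Insert each entry of the permutation into P by Schensted row insertion, recording in Q the position of each new cell.

After inserting 1: P = [[1]].
After inserting 2: P = [[1, 2]].
After inserting 3: P = [[1, 2, 3]].

So P = [[1, 2, 3]], Q = [[1, 2, 3]].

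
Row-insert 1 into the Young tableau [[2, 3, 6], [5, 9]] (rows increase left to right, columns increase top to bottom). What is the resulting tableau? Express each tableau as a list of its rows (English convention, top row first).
[[1, 3, 6], [2, 9], [5]]

In row 1, 1 replaces 2 (the leftmost entry greater than 1); 2 is bumped to row 2. In row 2, 2 replaces 5 (the leftmost entry greater than 2); 5 is bumped to row 3. 5 starts a new row 3. The new tableau is [[1, 3, 6], [2, 9], [5]].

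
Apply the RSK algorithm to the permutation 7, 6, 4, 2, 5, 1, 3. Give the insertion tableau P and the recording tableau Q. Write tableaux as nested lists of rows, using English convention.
P = [[1, 3], [2, 5], [4], [6], [7]], Q = [[1, 5], [2, 7], [3], [4], [6]]

Insert each entry of the permutation into P by Schensted row insertion, recording in Q the position of each new cell.

Insert 7: appended to row 1. P = [[7]].
Insert 6: 6 bumps 7 from row 1; 7 starts row 2. P = [[6], [7]].
Insert 4: 4 bumps 6 from row 1; 6 bumps 7 from row 2; 7 starts row 3. P = [[4], [6], [7]].
Insert 2: 2 bumps 4 from row 1; 4 bumps 6 from row 2; 6 bumps 7 from row 3; 7 starts row 4. P = [[2], [4], [6], [7]].
Insert 5: appended to row 1. P = [[2, 5], [4], [6], [7]].
Insert 1: 1 bumps 2 from row 1; 2 bumps 4 from row 2; 4 bumps 6 from row 3; 6 bumps 7 from row 4; 7 starts row 5. P = [[1, 5], [2], [4], [6], [7]].
Insert 3: 3 bumps 5 from row 1; 5 appends to row 2. P = [[1, 3], [2, 5], [4], [6], [7]].

So P = [[1, 3], [2, 5], [4], [6], [7]], Q = [[1, 5], [2, 7], [3], [4], [6]].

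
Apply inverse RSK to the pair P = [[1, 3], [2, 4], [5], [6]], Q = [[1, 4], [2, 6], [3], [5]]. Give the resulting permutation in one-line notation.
6 5 2 4 1 3

Reverse the RSK construction: for i from n down to 1, find the cell of Q containing i, remove the entry at that cell from P, and reverse-bump it up through P; the value ejected from row 1 is w(i).

Step i=6: Q has 6 at row 2, column 2; remove 4 from row 2 of P and reverse-bump: 4 enters row 1 and ejects 3. So w(6) = 3. P is now [[1, 4], [2], [5], [6]].
Step i=5: Q has 5 at row 4, column 1; remove 6 from row 4 of P and reverse-bump: 6 enters row 3 and ejects 5; 5 enters row 2 and ejects 2; 2 enters row 1 and ejects 1. So w(5) = 1. P is now [[2, 4], [5], [6]].
Step i=4: Q has 4 at row 1, column 2; remove that cell from P, ejecting 4. So w(4) = 4. P is now [[2], [5], [6]].
Step i=3: Q has 3 at row 3, column 1; remove 6 from row 3 of P and reverse-bump: 6 enters row 2 and ejects 5; 5 enters row 1 and ejects 2. So w(3) = 2. P is now [[5], [6]].
Step i=2: Q has 2 at row 2, column 1; remove 6 from row 2 of P and reverse-bump: 6 enters row 1 and ejects 5. So w(2) = 5. P is now [[6]].
Step i=1: Q has 1 at row 1, column 1; remove that cell from P, ejecting 6. So w(1) = 6. P is now [].

So w = 6 5 2 4 1 3.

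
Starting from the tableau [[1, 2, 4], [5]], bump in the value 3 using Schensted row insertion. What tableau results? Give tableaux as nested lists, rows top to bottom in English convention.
In row 1, 3 replaces 4 (the leftmost entry greater than 3); 4 is bumped to row 2. In row 2, 4 replaces 5 (the leftmost entry greater than 4); 5 is bumped to row 3. 5 starts a new row 3. The new tableau is [[1, 2, 3], [4], [5]].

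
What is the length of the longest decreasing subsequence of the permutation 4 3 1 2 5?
3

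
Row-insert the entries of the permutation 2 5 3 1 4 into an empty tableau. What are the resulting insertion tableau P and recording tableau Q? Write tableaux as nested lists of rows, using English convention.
Insert each entry of the permutation into P by Schensted row insertion, recording in Q the position of each new cell.

Insert 2: appended to row 1. P = [[2]].
Insert 5: appended to row 1. P = [[2, 5]].
Insert 3: 3 bumps 5 from row 1; 5 starts row 2. P = [[2, 3], [5]].
Insert 1: 1 bumps 2 from row 1; 2 bumps 5 from row 2; 5 starts row 3. P = [[1, 3], [2], [5]].
Insert 4: appended to row 1. P = [[1, 3, 4], [2], [5]].

So P = [[1, 3, 4], [2], [5]], Q = [[1, 2, 5], [3], [4]].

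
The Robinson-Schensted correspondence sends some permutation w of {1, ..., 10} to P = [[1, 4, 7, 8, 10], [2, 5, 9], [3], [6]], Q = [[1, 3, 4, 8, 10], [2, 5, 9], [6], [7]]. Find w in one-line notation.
3 2 6 7 5 4 1 9 8 10

Reverse RSK: for i = n, n-1, ..., 1, locate i in Q, remove the corresponding corner cell from P, and reverse-bump its entry up through P; the value ejected from row 1 is w(i).

So w = 3 2 6 7 5 4 1 9 8 10.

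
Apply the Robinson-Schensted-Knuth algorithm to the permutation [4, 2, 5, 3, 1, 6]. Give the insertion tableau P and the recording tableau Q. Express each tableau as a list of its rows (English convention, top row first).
P = [[1, 3, 6], [2, 5], [4]], Q = [[1, 3, 6], [2, 4], [5]]

Insert each entry of the permutation into P by Schensted row insertion, recording in Q the position of each new cell.

Insert 4: appended to row 1. P = [[4]].
Insert 2: 2 bumps 4 from row 1; 4 starts row 2. P = [[2], [4]].
Insert 5: appended to row 1. P = [[2, 5], [4]].
Insert 3: 3 bumps 5 from row 1; 5 appends to row 2. P = [[2, 3], [4, 5]].
Insert 1: 1 bumps 2 from row 1; 2 bumps 4 from row 2; 4 starts row 3. P = [[1, 3], [2, 5], [4]].
Insert 6: appended to row 1. P = [[1, 3, 6], [2, 5], [4]].

So P = [[1, 3, 6], [2, 5], [4]], Q = [[1, 3, 6], [2, 4], [5]].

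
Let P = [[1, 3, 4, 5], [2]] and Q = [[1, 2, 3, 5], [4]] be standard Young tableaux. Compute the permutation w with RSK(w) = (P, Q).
Reverse the RSK construction: for i from n down to 1, find the cell of Q containing i, remove the entry at that cell from P, and reverse-bump it up through P; the value ejected from row 1 is w(i).

Step i=5: Q has 5 at row 1, column 4; remove that cell from P, ejecting 5. So w(5) = 5. P is now [[1, 3, 4], [2]].
Step i=4: Q has 4 at row 2, column 1; remove 2 from row 2 of P and reverse-bump: 2 enters row 1 and ejects 1. So w(4) = 1. P is now [[2, 3, 4]].
Step i=3: Q has 3 at row 1, column 3; remove that cell from P, ejecting 4. So w(3) = 4. P is now [[2, 3]].
Step i=2: Q has 2 at row 1, column 2; remove that cell from P, ejecting 3. So w(2) = 3. P is now [[2]].
Step i=1: Q has 1 at row 1, column 1; remove that cell from P, ejecting 2. So w(1) = 2. P is now [].

So w = 2 3 4 1 5.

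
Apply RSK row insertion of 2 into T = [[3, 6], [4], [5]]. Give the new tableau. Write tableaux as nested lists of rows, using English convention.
[[2, 6], [3], [4], [5]]

In row 1, 2 replaces 3 (the leftmost entry greater than 2); 3 is bumped to row 2. In row 2, 3 replaces 4 (the leftmost entry greater than 3); 4 is bumped to row 3. In row 3, 4 replaces 5 (the leftmost entry greater than 4); 5 is bumped to row 4. 5 starts a new row 4. The new tableau is [[2, 6], [3], [4], [5]].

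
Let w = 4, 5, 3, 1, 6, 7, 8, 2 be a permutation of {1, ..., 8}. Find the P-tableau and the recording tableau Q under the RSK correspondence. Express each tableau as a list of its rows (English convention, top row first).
P = [[1, 2, 6, 7, 8], [3, 5], [4]], Q = [[1, 2, 5, 6, 7], [3, 8], [4]]

Insert each entry of the permutation into P by Schensted row insertion, recording in Q the position of each new cell.

Insert 4: appended to row 1. P = [[4]].
Insert 5: appended to row 1. P = [[4, 5]].
Insert 3: 3 bumps 4 from row 1; 4 starts row 2. P = [[3, 5], [4]].
Insert 1: 1 bumps 3 from row 1; 3 bumps 4 from row 2; 4 starts row 3. P = [[1, 5], [3], [4]].
Insert 6: appended to row 1. P = [[1, 5, 6], [3], [4]].
Insert 7: appended to row 1. P = [[1, 5, 6, 7], [3], [4]].
Insert 8: appended to row 1. P = [[1, 5, 6, 7, 8], [3], [4]].
Insert 2: 2 bumps 5 from row 1; 5 appends to row 2. P = [[1, 2, 6, 7, 8], [3, 5], [4]].

So P = [[1, 2, 6, 7, 8], [3, 5], [4]], Q = [[1, 2, 5, 6, 7], [3, 8], [4]].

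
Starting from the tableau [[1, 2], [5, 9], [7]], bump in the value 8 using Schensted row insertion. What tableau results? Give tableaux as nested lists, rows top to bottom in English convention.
[[1, 2, 8], [5, 9], [7]]

8 is larger than every entry of row 1, so it is appended to row 1. The new tableau is [[1, 2, 8], [5, 9], [7]].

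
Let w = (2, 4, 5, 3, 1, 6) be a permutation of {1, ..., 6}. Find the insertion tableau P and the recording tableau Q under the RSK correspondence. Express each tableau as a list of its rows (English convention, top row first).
Insert each entry of the permutation into P by Schensted row insertion, recording in Q the position of each new cell.

Insert 2: appended to row 1. P = [[2]], Q = [[1]].
Insert 4: appended to row 1. P = [[2, 4]], Q = [[1, 2]].
Insert 5: appended to row 1. P = [[2, 4, 5]], Q = [[1, 2, 3]].
Insert 3: 3 bumps 4 from row 1; 4 starts row 2. P = [[2, 3, 5], [4]], Q = [[1, 2, 3], [4]].
Insert 1: 1 bumps 2 from row 1; 2 bumps 4 from row 2; 4 starts row 3. P = [[1, 3, 5], [2], [4]], Q = [[1, 2, 3], [4], [5]].
Insert 6: appended to row 1. P = [[1, 3, 5, 6], [2], [4]], Q = [[1, 2, 3, 6], [4], [5]].

So P = [[1, 3, 5, 6], [2], [4]], Q = [[1, 2, 3, 6], [4], [5]].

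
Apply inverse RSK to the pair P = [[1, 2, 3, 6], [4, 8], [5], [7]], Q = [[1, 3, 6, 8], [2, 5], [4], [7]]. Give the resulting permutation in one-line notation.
7 5 8 1 2 4 3 6

Reverse the RSK construction: for i from n down to 1, find the cell of Q containing i, remove the entry at that cell from P, and reverse-bump it up through P; the value ejected from row 1 is w(i).

Step i=8: Q has 8 at row 1, column 4; remove that cell from P, ejecting 6. So w(8) = 6. P is now [[1, 2, 3], [4, 8], [5], [7]].
Step i=7: Q has 7 at row 4, column 1; remove 7 from row 4 of P and reverse-bump: 7 enters row 3 and ejects 5; 5 enters row 2 and ejects 4; 4 enters row 1 and ejects 3. So w(7) = 3. P is now [[1, 2, 4], [5, 8], [7]].
Step i=6: Q has 6 at row 1, column 3; remove that cell from P, ejecting 4. So w(6) = 4. P is now [[1, 2], [5, 8], [7]].
Step i=5: Q has 5 at row 2, column 2; remove 8 from row 2 of P and reverse-bump: 8 enters row 1 and ejects 2. So w(5) = 2. P is now [[1, 8], [5], [7]].
Step i=4: Q has 4 at row 3, column 1; remove 7 from row 3 of P and reverse-bump: 7 enters row 2 and ejects 5; 5 enters row 1 and ejects 1. So w(4) = 1. P is now [[5, 8], [7]].
Step i=3: Q has 3 at row 1, column 2; remove that cell from P, ejecting 8. So w(3) = 8. P is now [[5], [7]].
Step i=2: Q has 2 at row 2, column 1; remove 7 from row 2 of P and reverse-bump: 7 enters row 1 and ejects 5. So w(2) = 5. P is now [[7]].
Step i=1: Q has 1 at row 1, column 1; remove that cell from P, ejecting 7. So w(1) = 7. P is now [].

So w = 7 5 8 1 2 4 3 6.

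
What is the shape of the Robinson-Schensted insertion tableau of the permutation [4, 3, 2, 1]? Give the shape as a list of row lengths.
[1, 1, 1, 1]

Row-insert each entry into an empty tableau.

After inserting 4: P = [[4]].
After inserting 3: P = [[3], [4]].
After inserting 2: P = [[2], [3], [4]].
After inserting 1: P = [[1], [2], [3], [4]].

The final insertion tableau P = [[1], [2], [3], [4]] has shape [1, 1, 1, 1].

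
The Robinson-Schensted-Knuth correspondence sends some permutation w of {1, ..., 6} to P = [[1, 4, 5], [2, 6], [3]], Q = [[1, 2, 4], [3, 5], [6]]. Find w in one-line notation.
3 4 2 6 5 1

Reverse the RSK construction: for i from n down to 1, find the cell of Q containing i, remove the entry at that cell from P, and reverse-bump it up through P; the value ejected from row 1 is w(i).

Step i=6: Q has 6 at row 3, column 1; remove 3 from row 3 of P and reverse-bump: 3 enters row 2 and ejects 2; 2 enters row 1 and ejects 1. So w(6) = 1. P is now [[2, 4, 5], [3, 6]].
Step i=5: Q has 5 at row 2, column 2; remove 6 from row 2 of P and reverse-bump: 6 enters row 1 and ejects 5. So w(5) = 5. P is now [[2, 4, 6], [3]].
Step i=4: Q has 4 at row 1, column 3; remove that cell from P, ejecting 6. So w(4) = 6. P is now [[2, 4], [3]].
Step i=3: Q has 3 at row 2, column 1; remove 3 from row 2 of P and reverse-bump: 3 enters row 1 and ejects 2. So w(3) = 2. P is now [[3, 4]].
Step i=2: Q has 2 at row 1, column 2; remove that cell from P, ejecting 4. So w(2) = 4. P is now [[3]].
Step i=1: Q has 1 at row 1, column 1; remove that cell from P, ejecting 3. So w(1) = 3. P is now [].

So w = 3 4 2 6 5 1.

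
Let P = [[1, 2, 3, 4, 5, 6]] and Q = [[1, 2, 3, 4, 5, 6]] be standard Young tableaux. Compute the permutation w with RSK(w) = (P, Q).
Reverse the RSK construction: for i from n down to 1, find the cell of Q containing i, remove the entry at that cell from P, and reverse-bump it up through P; the value ejected from row 1 is w(i).

Step i=6: Q has 6 at row 1, column 6; remove that cell from P, ejecting 6. So w(6) = 6. P is now [[1, 2, 3, 4, 5]].
Step i=5: Q has 5 at row 1, column 5; remove that cell from P, ejecting 5. So w(5) = 5. P is now [[1, 2, 3, 4]].
Step i=4: Q has 4 at row 1, column 4; remove that cell from P, ejecting 4. So w(4) = 4. P is now [[1, 2, 3]].
Step i=3: Q has 3 at row 1, column 3; remove that cell from P, ejecting 3. So w(3) = 3. P is now [[1, 2]].
Step i=2: Q has 2 at row 1, column 2; remove that cell from P, ejecting 2. So w(2) = 2. P is now [[1]].
Step i=1: Q has 1 at row 1, column 1; remove that cell from P, ejecting 1. So w(1) = 1. P is now [].

So w = 1 2 3 4 5 6.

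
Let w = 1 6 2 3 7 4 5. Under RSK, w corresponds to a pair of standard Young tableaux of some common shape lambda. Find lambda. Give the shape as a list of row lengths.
[5, 2]

Row-insert each entry into an empty tableau.

After inserting 1: P = [[1]].
After inserting 6: P = [[1, 6]].
After inserting 2: P = [[1, 2], [6]].
After inserting 3: P = [[1, 2, 3], [6]].
After inserting 7: P = [[1, 2, 3, 7], [6]].
After inserting 4: P = [[1, 2, 3, 4], [6, 7]].
After inserting 5: P = [[1, 2, 3, 4, 5], [6, 7]].

The final insertion tableau P = [[1, 2, 3, 4, 5], [6, 7]] has shape [5, 2].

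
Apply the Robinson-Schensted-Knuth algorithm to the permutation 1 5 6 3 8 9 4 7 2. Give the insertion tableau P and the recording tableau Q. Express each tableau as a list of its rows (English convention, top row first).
Insert each entry of the permutation into P by Schensted row insertion, recording in Q the position of each new cell.

Insert 1: appended to row 1. P = [[1]].
Insert 5: appended to row 1. P = [[1, 5]].
Insert 6: appended to row 1. P = [[1, 5, 6]].
Insert 3: 3 bumps 5 from row 1; 5 starts row 2. P = [[1, 3, 6], [5]].
Insert 8: appended to row 1. P = [[1, 3, 6, 8], [5]].
Insert 9: appended to row 1. P = [[1, 3, 6, 8, 9], [5]].
Insert 4: 4 bumps 6 from row 1; 6 appends to row 2. P = [[1, 3, 4, 8, 9], [5, 6]].
Insert 7: 7 bumps 8 from row 1; 8 appends to row 2. P = [[1, 3, 4, 7, 9], [5, 6, 8]].
Insert 2: 2 bumps 3 from row 1; 3 bumps 5 from row 2; 5 starts row 3. P = [[1, 2, 4, 7, 9], [3, 6, 8], [5]].

So P = [[1, 2, 4, 7, 9], [3, 6, 8], [5]], Q = [[1, 2, 3, 5, 6], [4, 7, 8], [9]].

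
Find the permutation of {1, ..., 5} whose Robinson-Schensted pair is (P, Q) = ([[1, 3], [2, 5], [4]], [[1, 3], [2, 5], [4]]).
Reverse RSK: for i = n, n-1, ..., 1, locate i in Q, remove the corresponding corner cell from P, and reverse-bump its entry up through P; the value ejected from row 1 is w(i).

So w = 4 2 5 1 3.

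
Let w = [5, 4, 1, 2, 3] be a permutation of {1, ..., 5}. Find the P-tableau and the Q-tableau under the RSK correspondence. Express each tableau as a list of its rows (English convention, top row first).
P = [[1, 2, 3], [4], [5]], Q = [[1, 4, 5], [2], [3]]

Insert each entry of the permutation into P by Schensted row insertion, recording in Q the position of each new cell.

Insert 5: appended to row 1. P = [[5]], Q = [[1]].
Insert 4: 4 bumps 5 from row 1; 5 starts row 2. P = [[4], [5]], Q = [[1], [2]].
Insert 1: 1 bumps 4 from row 1; 4 bumps 5 from row 2; 5 starts row 3. P = [[1], [4], [5]], Q = [[1], [2], [3]].
Insert 2: appended to row 1. P = [[1, 2], [4], [5]], Q = [[1, 4], [2], [3]].
Insert 3: appended to row 1. P = [[1, 2, 3], [4], [5]], Q = [[1, 4, 5], [2], [3]].

So P = [[1, 2, 3], [4], [5]], Q = [[1, 4, 5], [2], [3]].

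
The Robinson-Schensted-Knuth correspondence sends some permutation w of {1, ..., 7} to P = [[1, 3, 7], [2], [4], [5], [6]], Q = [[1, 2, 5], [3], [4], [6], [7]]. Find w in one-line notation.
2 6 5 4 7 3 1

Reverse the RSK construction: for i from n down to 1, find the cell of Q containing i, remove the entry at that cell from P, and reverse-bump it up through P; the value ejected from row 1 is w(i).

Step i=7: Q has 7 at row 5, column 1; remove 6 from row 5 of P and reverse-bump: 6 enters row 4 and ejects 5; 5 enters row 3 and ejects 4; 4 enters row 2 and ejects 2; 2 enters row 1 and ejects 1. So w(7) = 1. P is now [[2, 3, 7], [4], [5], [6]].
Step i=6: Q has 6 at row 4, column 1; remove 6 from row 4 of P and reverse-bump: 6 enters row 3 and ejects 5; 5 enters row 2 and ejects 4; 4 enters row 1 and ejects 3. So w(6) = 3. P is now [[2, 4, 7], [5], [6]].
Step i=5: Q has 5 at row 1, column 3; remove that cell from P, ejecting 7. So w(5) = 7. P is now [[2, 4], [5], [6]].
Step i=4: Q has 4 at row 3, column 1; remove 6 from row 3 of P and reverse-bump: 6 enters row 2 and ejects 5; 5 enters row 1 and ejects 4. So w(4) = 4. P is now [[2, 5], [6]].
Step i=3: Q has 3 at row 2, column 1; remove 6 from row 2 of P and reverse-bump: 6 enters row 1 and ejects 5. So w(3) = 5. P is now [[2, 6]].
Step i=2: Q has 2 at row 1, column 2; remove that cell from P, ejecting 6. So w(2) = 6. P is now [[2]].
Step i=1: Q has 1 at row 1, column 1; remove that cell from P, ejecting 2. So w(1) = 2. P is now [].

So w = 2 6 5 4 7 3 1.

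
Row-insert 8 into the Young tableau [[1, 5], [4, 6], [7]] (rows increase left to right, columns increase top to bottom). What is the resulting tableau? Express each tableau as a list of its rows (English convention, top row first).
8 is larger than every entry of row 1, so it is appended to row 1. The new tableau is [[1, 5, 8], [4, 6], [7]].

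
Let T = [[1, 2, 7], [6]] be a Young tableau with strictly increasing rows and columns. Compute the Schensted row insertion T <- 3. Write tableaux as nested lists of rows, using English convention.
In row 1, 3 replaces 7 (the leftmost entry greater than 3); 7 is bumped to row 2. 7 is appended to row 2. The new tableau is [[1, 2, 3], [6, 7]].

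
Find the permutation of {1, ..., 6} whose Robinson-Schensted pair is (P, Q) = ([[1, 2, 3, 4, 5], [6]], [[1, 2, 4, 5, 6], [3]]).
1 6 2 3 4 5

Reverse the RSK construction: for i from n down to 1, find the cell of Q containing i, remove the entry at that cell from P, and reverse-bump it up through P; the value ejected from row 1 is w(i).

Step i=6: Q has 6 at row 1, column 5; remove that cell from P, ejecting 5. So w(6) = 5. P is now [[1, 2, 3, 4], [6]].
Step i=5: Q has 5 at row 1, column 4; remove that cell from P, ejecting 4. So w(5) = 4. P is now [[1, 2, 3], [6]].
Step i=4: Q has 4 at row 1, column 3; remove that cell from P, ejecting 3. So w(4) = 3. P is now [[1, 2], [6]].
Step i=3: Q has 3 at row 2, column 1; remove 6 from row 2 of P and reverse-bump: 6 enters row 1 and ejects 2. So w(3) = 2. P is now [[1, 6]].
Step i=2: Q has 2 at row 1, column 2; remove that cell from P, ejecting 6. So w(2) = 6. P is now [[1]].
Step i=1: Q has 1 at row 1, column 1; remove that cell from P, ejecting 1. So w(1) = 1. P is now [].

So w = 1 6 2 3 4 5.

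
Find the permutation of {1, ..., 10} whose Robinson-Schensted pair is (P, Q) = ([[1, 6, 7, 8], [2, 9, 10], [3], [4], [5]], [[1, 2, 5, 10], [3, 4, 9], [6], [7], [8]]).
5 9 4 6 10 3 2 1 7 8

Reverse the RSK construction: for i from n down to 1, find the cell of Q containing i, remove the entry at that cell from P, and reverse-bump it up through P; the value ejected from row 1 is w(i).

Step i=10: Q has 10 at row 1, column 4; remove that cell from P, ejecting 8. So w(10) = 8. P is now [[1, 6, 7], [2, 9, 10], [3], [4], [5]].
Step i=9: Q has 9 at row 2, column 3; remove 10 from row 2 of P and reverse-bump: 10 enters row 1 and ejects 7. So w(9) = 7. P is now [[1, 6, 10], [2, 9], [3], [4], [5]].
Step i=8: Q has 8 at row 5, column 1; remove 5 from row 5 of P and reverse-bump: 5 enters row 4 and ejects 4; 4 enters row 3 and ejects 3; 3 enters row 2 and ejects 2; 2 enters row 1 and ejects 1. So w(8) = 1. P is now [[2, 6, 10], [3, 9], [4], [5]].
Step i=7: Q has 7 at row 4, column 1; remove 5 from row 4 of P and reverse-bump: 5 enters row 3 and ejects 4; 4 enters row 2 and ejects 3; 3 enters row 1 and ejects 2. So w(7) = 2. P is now [[3, 6, 10], [4, 9], [5]].
Step i=6: Q has 6 at row 3, column 1; remove 5 from row 3 of P and reverse-bump: 5 enters row 2 and ejects 4; 4 enters row 1 and ejects 3. So w(6) = 3. P is now [[4, 6, 10], [5, 9]].
Step i=5: Q has 5 at row 1, column 3; remove that cell from P, ejecting 10. So w(5) = 10. P is now [[4, 6], [5, 9]].
Step i=4: Q has 4 at row 2, column 2; remove 9 from row 2 of P and reverse-bump: 9 enters row 1 and ejects 6. So w(4) = 6. P is now [[4, 9], [5]].
Step i=3: Q has 3 at row 2, column 1; remove 5 from row 2 of P and reverse-bump: 5 enters row 1 and ejects 4. So w(3) = 4. P is now [[5, 9]].
Step i=2: Q has 2 at row 1, column 2; remove that cell from P, ejecting 9. So w(2) = 9. P is now [[5]].
Step i=1: Q has 1 at row 1, column 1; remove that cell from P, ejecting 5. So w(1) = 5. P is now [].

So w = 5 9 4 6 10 3 2 1 7 8.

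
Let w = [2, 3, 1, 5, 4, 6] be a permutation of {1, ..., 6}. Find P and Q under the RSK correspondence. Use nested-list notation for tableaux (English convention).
P = [[1, 3, 4, 6], [2, 5]], Q = [[1, 2, 4, 6], [3, 5]]

Insert each entry of the permutation into P by Schensted row insertion, recording in Q the position of each new cell.

Insert 2: appended to row 1. P = [[2]].
Insert 3: appended to row 1. P = [[2, 3]].
Insert 1: 1 bumps 2 from row 1; 2 starts row 2. P = [[1, 3], [2]].
Insert 5: appended to row 1. P = [[1, 3, 5], [2]].
Insert 4: 4 bumps 5 from row 1; 5 appends to row 2. P = [[1, 3, 4], [2, 5]].
Insert 6: appended to row 1. P = [[1, 3, 4, 6], [2, 5]].

So P = [[1, 3, 4, 6], [2, 5]], Q = [[1, 2, 4, 6], [3, 5]].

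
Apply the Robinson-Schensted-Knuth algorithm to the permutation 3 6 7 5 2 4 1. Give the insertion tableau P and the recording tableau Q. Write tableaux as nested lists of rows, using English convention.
Insert each entry of the permutation into P by Schensted row insertion, recording in Q the position of each new cell.

Insert 3: appended to row 1. P = [[3]], Q = [[1]].
Insert 6: appended to row 1. P = [[3, 6]], Q = [[1, 2]].
Insert 7: appended to row 1. P = [[3, 6, 7]], Q = [[1, 2, 3]].
Insert 5: 5 bumps 6 from row 1; 6 starts row 2. P = [[3, 5, 7], [6]], Q = [[1, 2, 3], [4]].
Insert 2: 2 bumps 3 from row 1; 3 bumps 6 from row 2; 6 starts row 3. P = [[2, 5, 7], [3], [6]], Q = [[1, 2, 3], [4], [5]].
Insert 4: 4 bumps 5 from row 1; 5 appends to row 2. P = [[2, 4, 7], [3, 5], [6]], Q = [[1, 2, 3], [4, 6], [5]].
Insert 1: 1 bumps 2 from row 1; 2 bumps 3 from row 2; 3 bumps 6 from row 3; 6 starts row 4. P = [[1, 4, 7], [2, 5], [3], [6]], Q = [[1, 2, 3], [4, 6], [5], [7]].

So P = [[1, 4, 7], [2, 5], [3], [6]], Q = [[1, 2, 3], [4, 6], [5], [7]].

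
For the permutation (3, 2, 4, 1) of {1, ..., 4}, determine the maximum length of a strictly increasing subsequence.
2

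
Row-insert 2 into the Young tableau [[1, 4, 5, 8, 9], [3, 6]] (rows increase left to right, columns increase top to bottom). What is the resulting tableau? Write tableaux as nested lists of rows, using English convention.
[[1, 2, 5, 8, 9], [3, 4], [6]]

In row 1, 2 replaces 4 (the leftmost entry greater than 2); 4 is bumped to row 2. In row 2, 4 replaces 6 (the leftmost entry greater than 4); 6 is bumped to row 3. 6 starts a new row 3. The new tableau is [[1, 2, 5, 8, 9], [3, 4], [6]].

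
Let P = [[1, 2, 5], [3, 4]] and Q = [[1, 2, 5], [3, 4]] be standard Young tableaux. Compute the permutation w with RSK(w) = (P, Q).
Reverse the RSK construction: for i from n down to 1, find the cell of Q containing i, remove the entry at that cell from P, and reverse-bump it up through P; the value ejected from row 1 is w(i).

Step i=5: Q has 5 at row 1, column 3; remove that cell from P, ejecting 5. So w(5) = 5. P is now [[1, 2], [3, 4]].
Step i=4: Q has 4 at row 2, column 2; remove 4 from row 2 of P and reverse-bump: 4 enters row 1 and ejects 2. So w(4) = 2. P is now [[1, 4], [3]].
Step i=3: Q has 3 at row 2, column 1; remove 3 from row 2 of P and reverse-bump: 3 enters row 1 and ejects 1. So w(3) = 1. P is now [[3, 4]].
Step i=2: Q has 2 at row 1, column 2; remove that cell from P, ejecting 4. So w(2) = 4. P is now [[3]].
Step i=1: Q has 1 at row 1, column 1; remove that cell from P, ejecting 3. So w(1) = 3. P is now [].

So w = 3 4 1 2 5.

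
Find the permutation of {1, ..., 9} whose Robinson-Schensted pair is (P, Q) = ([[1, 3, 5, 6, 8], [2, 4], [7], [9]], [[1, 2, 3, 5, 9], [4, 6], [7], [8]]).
Reverse RSK: for i = n, n-1, ..., 1, locate i in Q, remove the corresponding corner cell from P, and reverse-bump its entry up through P; the value ejected from row 1 is w(i).

So w = 2 4 5 1 9 7 6 3 8.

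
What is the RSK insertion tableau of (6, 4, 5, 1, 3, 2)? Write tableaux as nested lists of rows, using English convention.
P = [[1, 2], [3, 5], [4], [6]]

Insert 6: appended to row 1. P = [[6]].
Insert 4: 4 bumps 6 from row 1; 6 starts row 2. P = [[4], [6]].
Insert 5: appended to row 1. P = [[4, 5], [6]].
Insert 1: 1 bumps 4 from row 1; 4 bumps 6 from row 2; 6 starts row 3. P = [[1, 5], [4], [6]].
Insert 3: 3 bumps 5 from row 1; 5 appends to row 2. P = [[1, 3], [4, 5], [6]].
Insert 2: 2 bumps 3 from row 1; 3 bumps 4 from row 2; 4 bumps 6 from row 3; 6 starts row 4. P = [[1, 2], [3, 5], [4], [6]].

So P = [[1, 2], [3, 5], [4], [6]].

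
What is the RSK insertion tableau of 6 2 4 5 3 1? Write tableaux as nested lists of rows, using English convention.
P = [[1, 3, 5], [2], [4], [6]]

Insert 6: appended to row 1. P = [[6]].
Insert 2: 2 bumps 6 from row 1; 6 starts row 2. P = [[2], [6]].
Insert 4: appended to row 1. P = [[2, 4], [6]].
Insert 5: appended to row 1. P = [[2, 4, 5], [6]].
Insert 3: 3 bumps 4 from row 1; 4 bumps 6 from row 2; 6 starts row 3. P = [[2, 3, 5], [4], [6]].
Insert 1: 1 bumps 2 from row 1; 2 bumps 4 from row 2; 4 bumps 6 from row 3; 6 starts row 4. P = [[1, 3, 5], [2], [4], [6]].

So P = [[1, 3, 5], [2], [4], [6]].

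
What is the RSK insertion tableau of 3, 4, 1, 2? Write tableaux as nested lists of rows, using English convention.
Insert 3: appended to row 1. P = [[3]].
Insert 4: appended to row 1. P = [[3, 4]].
Insert 1: 1 bumps 3 from row 1; 3 starts row 2. P = [[1, 4], [3]].
Insert 2: 2 bumps 4 from row 1; 4 appends to row 2. P = [[1, 2], [3, 4]].

So P = [[1, 2], [3, 4]].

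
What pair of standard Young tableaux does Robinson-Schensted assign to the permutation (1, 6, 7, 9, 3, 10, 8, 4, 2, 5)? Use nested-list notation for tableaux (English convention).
Insert each entry of the permutation into P by Schensted row insertion, recording in Q the position of each new cell.

Insert 1: appended to row 1. P = [[1]].
Insert 6: appended to row 1. P = [[1, 6]].
Insert 7: appended to row 1. P = [[1, 6, 7]].
Insert 9: appended to row 1. P = [[1, 6, 7, 9]].
Insert 3: 3 bumps 6 from row 1; 6 starts row 2. P = [[1, 3, 7, 9], [6]].
Insert 10: appended to row 1. P = [[1, 3, 7, 9, 10], [6]].
Insert 8: 8 bumps 9 from row 1; 9 appends to row 2. P = [[1, 3, 7, 8, 10], [6, 9]].
Insert 4: 4 bumps 7 from row 1; 7 bumps 9 from row 2; 9 starts row 3. P = [[1, 3, 4, 8, 10], [6, 7], [9]].
Insert 2: 2 bumps 3 from row 1; 3 bumps 6 from row 2; 6 bumps 9 from row 3; 9 starts row 4. P = [[1, 2, 4, 8, 10], [3, 7], [6], [9]].
Insert 5: 5 bumps 8 from row 1; 8 appends to row 2. P = [[1, 2, 4, 5, 10], [3, 7, 8], [6], [9]].

So P = [[1, 2, 4, 5, 10], [3, 7, 8], [6], [9]], Q = [[1, 2, 3, 4, 6], [5, 7, 10], [8], [9]].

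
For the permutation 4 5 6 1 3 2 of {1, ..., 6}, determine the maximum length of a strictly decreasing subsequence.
3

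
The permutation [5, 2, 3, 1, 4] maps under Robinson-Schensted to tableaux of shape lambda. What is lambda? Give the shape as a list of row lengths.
Row-insert each entry into an empty tableau.

After inserting 5: P = [[5]].
After inserting 2: P = [[2], [5]].
After inserting 3: P = [[2, 3], [5]].
After inserting 1: P = [[1, 3], [2], [5]].
After inserting 4: P = [[1, 3, 4], [2], [5]].

The final insertion tableau P = [[1, 3, 4], [2], [5]] has shape [3, 1, 1].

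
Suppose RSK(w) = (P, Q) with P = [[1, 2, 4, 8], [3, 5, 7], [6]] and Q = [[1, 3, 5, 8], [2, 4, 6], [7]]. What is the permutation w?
Reverse the RSK construction: for i from n down to 1, find the cell of Q containing i, remove the entry at that cell from P, and reverse-bump it up through P; the value ejected from row 1 is w(i).

Step i=8: Q has 8 at row 1, column 4; remove that cell from P, ejecting 8. So w(8) = 8. P is now [[1, 2, 4], [3, 5, 7], [6]].
Step i=7: Q has 7 at row 3, column 1; remove 6 from row 3 of P and reverse-bump: 6 enters row 2 and ejects 5; 5 enters row 1 and ejects 4. So w(7) = 4. P is now [[1, 2, 5], [3, 6, 7]].
Step i=6: Q has 6 at row 2, column 3; remove 7 from row 2 of P and reverse-bump: 7 enters row 1 and ejects 5. So w(6) = 5. P is now [[1, 2, 7], [3, 6]].
Step i=5: Q has 5 at row 1, column 3; remove that cell from P, ejecting 7. So w(5) = 7. P is now [[1, 2], [3, 6]].
Step i=4: Q has 4 at row 2, column 2; remove 6 from row 2 of P and reverse-bump: 6 enters row 1 and ejects 2. So w(4) = 2. P is now [[1, 6], [3]].
Step i=3: Q has 3 at row 1, column 2; remove that cell from P, ejecting 6. So w(3) = 6. P is now [[1], [3]].
Step i=2: Q has 2 at row 2, column 1; remove 3 from row 2 of P and reverse-bump: 3 enters row 1 and ejects 1. So w(2) = 1. P is now [[3]].
Step i=1: Q has 1 at row 1, column 1; remove that cell from P, ejecting 3. So w(1) = 3. P is now [].

So w = 3 1 6 2 7 5 4 8.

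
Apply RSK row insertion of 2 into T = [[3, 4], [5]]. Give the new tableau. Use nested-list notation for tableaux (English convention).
In row 1, 2 replaces 3 (the leftmost entry greater than 2); 3 is bumped to row 2. In row 2, 3 replaces 5 (the leftmost entry greater than 3); 5 is bumped to row 3. 5 starts a new row 3. The new tableau is [[2, 4], [3], [5]].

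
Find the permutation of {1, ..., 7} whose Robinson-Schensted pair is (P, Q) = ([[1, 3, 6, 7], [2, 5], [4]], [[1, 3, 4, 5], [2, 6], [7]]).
Reverse RSK: for i = n, n-1, ..., 1, locate i in Q, remove the corresponding corner cell from P, and reverse-bump its entry up through P; the value ejected from row 1 is w(i).

So w = 4 2 5 6 7 3 1.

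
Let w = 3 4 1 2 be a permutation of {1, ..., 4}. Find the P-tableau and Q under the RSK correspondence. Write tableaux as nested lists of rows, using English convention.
Insert each entry of the permutation into P by Schensted row insertion, recording in Q the position of each new cell.

Insert 3: appended to row 1. P = [[3]].
Insert 4: appended to row 1. P = [[3, 4]].
Insert 1: 1 bumps 3 from row 1; 3 starts row 2. P = [[1, 4], [3]].
Insert 2: 2 bumps 4 from row 1; 4 appends to row 2. P = [[1, 2], [3, 4]].

So P = [[1, 2], [3, 4]], Q = [[1, 2], [3, 4]].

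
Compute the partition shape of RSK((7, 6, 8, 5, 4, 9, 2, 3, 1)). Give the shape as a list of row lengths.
[3, 2, 1, 1, 1, 1]

Row-insert each entry into an empty tableau.

After inserting 7: P = [[7]].
After inserting 6: P = [[6], [7]].
After inserting 8: P = [[6, 8], [7]].
After inserting 5: P = [[5, 8], [6], [7]].
After inserting 4: P = [[4, 8], [5], [6], [7]].
After inserting 9: P = [[4, 8, 9], [5], [6], [7]].
After inserting 2: P = [[2, 8, 9], [4], [5], [6], [7]].
After inserting 3: P = [[2, 3, 9], [4, 8], [5], [6], [7]].
After inserting 1: P = [[1, 3, 9], [2, 8], [4], [5], [6], [7]].

The final insertion tableau P = [[1, 3, 9], [2, 8], [4], [5], [6], [7]] has shape [3, 2, 1, 1, 1, 1].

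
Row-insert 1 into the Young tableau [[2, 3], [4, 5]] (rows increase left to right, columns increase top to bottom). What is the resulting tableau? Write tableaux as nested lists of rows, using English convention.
[[1, 3], [2, 5], [4]]

In row 1, 1 replaces 2 (the leftmost entry greater than 1); 2 is bumped to row 2. In row 2, 2 replaces 4 (the leftmost entry greater than 2); 4 is bumped to row 3. 4 starts a new row 3. The new tableau is [[1, 3], [2, 5], [4]].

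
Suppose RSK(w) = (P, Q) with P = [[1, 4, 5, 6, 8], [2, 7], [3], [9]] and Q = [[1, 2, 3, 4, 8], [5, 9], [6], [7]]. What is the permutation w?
Reverse RSK: for i = n, n-1, ..., 1, locate i in Q, remove the corresponding corner cell from P, and reverse-bump its entry up through P; the value ejected from row 1 is w(i).

So w = 3 4 5 9 7 2 1 8 6.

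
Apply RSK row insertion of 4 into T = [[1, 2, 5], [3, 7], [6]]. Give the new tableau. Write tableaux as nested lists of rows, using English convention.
[[1, 2, 4], [3, 5], [6, 7]]

In row 1, 4 replaces 5 (the leftmost entry greater than 4); 5 is bumped to row 2. In row 2, 5 replaces 7 (the leftmost entry greater than 5); 7 is bumped to row 3. 7 is appended to row 3. The new tableau is [[1, 2, 4], [3, 5], [6, 7]].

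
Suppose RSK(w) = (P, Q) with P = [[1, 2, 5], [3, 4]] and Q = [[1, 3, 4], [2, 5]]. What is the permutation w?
Reverse the RSK construction: for i from n down to 1, find the cell of Q containing i, remove the entry at that cell from P, and reverse-bump it up through P; the value ejected from row 1 is w(i).

Step i=5: Q has 5 at row 2, column 2; remove 4 from row 2 of P and reverse-bump: 4 enters row 1 and ejects 2. So w(5) = 2. P is now [[1, 4, 5], [3]].
Step i=4: Q has 4 at row 1, column 3; remove that cell from P, ejecting 5. So w(4) = 5. P is now [[1, 4], [3]].
Step i=3: Q has 3 at row 1, column 2; remove that cell from P, ejecting 4. So w(3) = 4. P is now [[1], [3]].
Step i=2: Q has 2 at row 2, column 1; remove 3 from row 2 of P and reverse-bump: 3 enters row 1 and ejects 1. So w(2) = 1. P is now [[3]].
Step i=1: Q has 1 at row 1, column 1; remove that cell from P, ejecting 3. So w(1) = 3. P is now [].

So w = 3 1 4 5 2.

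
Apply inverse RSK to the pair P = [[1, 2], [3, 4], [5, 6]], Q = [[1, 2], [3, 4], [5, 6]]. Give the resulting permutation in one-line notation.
Reverse the RSK construction: for i from n down to 1, find the cell of Q containing i, remove the entry at that cell from P, and reverse-bump it up through P; the value ejected from row 1 is w(i).

Step i=6: Q has 6 at row 3, column 2; remove 6 from row 3 of P and reverse-bump: 6 enters row 2 and ejects 4; 4 enters row 1 and ejects 2. So w(6) = 2. P is now [[1, 4], [3, 6], [5]].
Step i=5: Q has 5 at row 3, column 1; remove 5 from row 3 of P and reverse-bump: 5 enters row 2 and ejects 3; 3 enters row 1 and ejects 1. So w(5) = 1. P is now [[3, 4], [5, 6]].
Step i=4: Q has 4 at row 2, column 2; remove 6 from row 2 of P and reverse-bump: 6 enters row 1 and ejects 4. So w(4) = 4. P is now [[3, 6], [5]].
Step i=3: Q has 3 at row 2, column 1; remove 5 from row 2 of P and reverse-bump: 5 enters row 1 and ejects 3. So w(3) = 3. P is now [[5, 6]].
Step i=2: Q has 2 at row 1, column 2; remove that cell from P, ejecting 6. So w(2) = 6. P is now [[5]].
Step i=1: Q has 1 at row 1, column 1; remove that cell from P, ejecting 5. So w(1) = 5. P is now [].

So w = 5 6 3 4 1 2.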